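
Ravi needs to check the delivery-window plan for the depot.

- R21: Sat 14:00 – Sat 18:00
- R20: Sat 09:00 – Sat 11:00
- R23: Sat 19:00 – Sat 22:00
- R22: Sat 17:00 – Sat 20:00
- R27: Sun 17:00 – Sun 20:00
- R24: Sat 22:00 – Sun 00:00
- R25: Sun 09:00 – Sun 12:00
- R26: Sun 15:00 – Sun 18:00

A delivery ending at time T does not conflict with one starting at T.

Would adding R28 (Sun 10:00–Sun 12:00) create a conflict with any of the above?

R20: ends Sat 11:00 at or before R28 starts Sun 10:00 → clear.
R21: ends Sat 18:00 at or before R28 starts Sun 10:00 → clear.
R22: ends Sat 20:00 at or before R28 starts Sun 10:00 → clear.
R23: ends Sat 22:00 at or before R28 starts Sun 10:00 → clear.
R24: ends Sun 00:00 at or before R28 starts Sun 10:00 → clear.
R25: starts Sun 09:00 before R28 ends Sun 12:00, and ends Sun 12:00 after R28 starts Sun 10:00 → overlap.
R26: starts Sun 15:00 at or after R28 ends Sun 12:00 → clear.
R27: starts Sun 17:00 at or after R28 ends Sun 12:00 → clear.
R28 overlaps R25.

Yes — it overlaps R25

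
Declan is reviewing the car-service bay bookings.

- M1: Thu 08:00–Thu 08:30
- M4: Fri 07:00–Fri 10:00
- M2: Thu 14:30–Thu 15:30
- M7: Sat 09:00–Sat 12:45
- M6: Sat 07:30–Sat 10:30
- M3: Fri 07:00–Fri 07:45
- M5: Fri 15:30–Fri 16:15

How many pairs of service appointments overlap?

Two intervals overlap when each starts before the other ends.
Sorted by start: M1, M2, M3, M4, M5, M6, M7.
M2 starts after M1 ends, so nothing later overlaps M1 either.
M3 starts after M2 ends, so nothing later overlaps M2 either.
M4 starts before M3 ends → M3 and M4 overlap.
M5 starts after M3 ends, so nothing later overlaps M3 either.
M5 starts after M4 ends, so nothing later overlaps M4 either.
M6 starts after M5 ends, so nothing later overlaps M5 either.
M7 starts before M6 ends → M6 and M7 overlap.
Overlapping pairs: M3 & M4, M6 & M7 — 2 in total.

2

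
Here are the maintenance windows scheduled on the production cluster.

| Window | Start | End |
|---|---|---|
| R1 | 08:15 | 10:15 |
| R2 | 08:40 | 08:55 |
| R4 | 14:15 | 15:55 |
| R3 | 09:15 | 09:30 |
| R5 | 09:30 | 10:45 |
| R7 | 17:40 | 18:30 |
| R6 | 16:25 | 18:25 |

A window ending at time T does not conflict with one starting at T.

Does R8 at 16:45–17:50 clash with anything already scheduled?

Yes — it overlaps R6, R7

R1: ends 10:15 at or before R8 starts 16:45 → clear.
R2: ends 08:55 at or before R8 starts 16:45 → clear.
R3: ends 09:30 at or before R8 starts 16:45 → clear.
R5: ends 10:45 at or before R8 starts 16:45 → clear.
R4: ends 15:55 at or before R8 starts 16:45 → clear.
R6: starts 16:25 before R8 ends 17:50, and ends 18:25 after R8 starts 16:45 → overlap.
R7: starts 17:40 before R8 ends 17:50, and ends 18:30 after R8 starts 16:45 → overlap.
R8 overlaps R6, R7.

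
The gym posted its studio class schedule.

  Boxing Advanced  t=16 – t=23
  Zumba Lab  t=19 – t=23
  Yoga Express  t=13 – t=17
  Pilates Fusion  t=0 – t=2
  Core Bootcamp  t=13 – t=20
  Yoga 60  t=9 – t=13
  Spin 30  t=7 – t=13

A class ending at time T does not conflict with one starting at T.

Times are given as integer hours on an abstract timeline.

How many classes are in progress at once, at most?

Sweep the timeline, counting +1 at each start and −1 at each end (ends before starts at a tie):
t=0 start Pilates Fusion → 1
t=2 end Pilates Fusion → 0
t=7 start Spin 30 → 1
t=9 start Yoga 60 → 2
t=13 end Spin 30 → 1
t=13 end Yoga 60 → 0
t=13 start Core Bootcamp → 1
t=13 start Yoga Express → 2
t=16 start Boxing Advanced → 3
t=17 end Yoga Express → 2
t=19 start Zumba Lab → 3
t=20 end Core Bootcamp → 2
t=23 end Boxing Advanced → 1
t=23 end Zumba Lab → 0
Peak is 3, at t=16 (Boxing Advanced, Core Bootcamp, Yoga Express).

3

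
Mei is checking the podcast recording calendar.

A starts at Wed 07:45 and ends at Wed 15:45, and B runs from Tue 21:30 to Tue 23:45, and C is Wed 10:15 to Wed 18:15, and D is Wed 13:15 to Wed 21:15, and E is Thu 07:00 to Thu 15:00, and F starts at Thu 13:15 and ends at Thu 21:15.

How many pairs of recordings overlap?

4

Sorted by start: B, A, C, D, E, F.
A starts after B ends; B is clear from here.
C starts before A ends → A and C overlap.
D starts before A ends → A and D overlap.
E starts after A ends; A is clear from here.
D starts before C ends → C and D overlap.
E starts after C ends; C is clear from here.
E starts after D ends; D is clear from here.
F starts before E ends → E and F overlap.
Overlapping pairs: A & C, A & D, C & D, E & F — 4 in total.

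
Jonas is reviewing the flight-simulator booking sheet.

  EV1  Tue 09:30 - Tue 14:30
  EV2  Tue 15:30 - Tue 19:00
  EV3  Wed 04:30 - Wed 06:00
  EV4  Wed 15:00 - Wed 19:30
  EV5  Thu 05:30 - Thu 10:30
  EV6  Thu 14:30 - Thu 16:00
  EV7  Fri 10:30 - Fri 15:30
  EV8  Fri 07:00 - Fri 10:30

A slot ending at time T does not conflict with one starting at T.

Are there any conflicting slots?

Sorted by start: EV1, EV2, EV3, EV4, EV5, EV6, EV8, EV7.
EV2 starts after EV1 ends; EV1 is clear from here.
EV3 starts after EV2 ends; EV2 is clear from here.
EV4 starts after EV3 ends; EV3 is clear from here.
EV5 starts after EV4 ends; EV4 is clear from here.
EV6 starts after EV5 ends; EV5 is clear from here.
EV8 starts after EV6 ends; EV6 is clear from here.
EV7 starts exactly when EV8 ends (back-to-back, no overlap).
Every pair is clear; the schedule has no overlaps.

No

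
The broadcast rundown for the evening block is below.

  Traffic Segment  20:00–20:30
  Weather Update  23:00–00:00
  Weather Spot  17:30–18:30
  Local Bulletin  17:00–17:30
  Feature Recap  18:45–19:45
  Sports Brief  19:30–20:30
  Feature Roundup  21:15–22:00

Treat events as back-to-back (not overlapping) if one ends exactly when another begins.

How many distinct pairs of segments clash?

2

Sorted by start: Local Bulletin, Weather Spot, Feature Recap, Sports Brief, Traffic Segment, Feature Roundup, Weather Update.
Weather Spot starts exactly when Local Bulletin ends (back-to-back, no overlap), so Local Bulletin has no further overlaps.
Feature Recap starts after Weather Spot ends, so Weather Spot has no further overlaps.
Sports Brief starts before Feature Recap ends → Feature Recap and Sports Brief overlap.
Traffic Segment starts after Feature Recap ends, so Feature Recap has no further overlaps.
Traffic Segment starts before Sports Brief ends → Sports Brief and Traffic Segment overlap.
Feature Roundup starts after Sports Brief ends, so Sports Brief has no further overlaps.
Feature Roundup starts after Traffic Segment ends, so Traffic Segment has no further overlaps.
Weather Update starts after Feature Roundup ends.
Overlapping pairs: Feature Recap & Sports Brief, Sports Brief & Traffic Segment — 2 in total.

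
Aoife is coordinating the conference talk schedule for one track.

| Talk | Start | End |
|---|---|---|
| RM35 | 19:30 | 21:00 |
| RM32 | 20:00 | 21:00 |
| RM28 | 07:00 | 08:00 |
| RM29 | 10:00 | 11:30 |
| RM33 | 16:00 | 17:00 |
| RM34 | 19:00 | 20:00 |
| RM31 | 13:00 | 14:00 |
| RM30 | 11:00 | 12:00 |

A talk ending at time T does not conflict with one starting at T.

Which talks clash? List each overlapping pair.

RM29 & RM30, RM32 & RM35, RM34 & RM35

Sorted by start: RM28, RM29, RM30, RM31, RM33, RM34, RM35, RM32.
RM29 starts after RM28 ends, so RM28 has no further overlaps.
RM30 starts before RM29 ends → RM29 and RM30 overlap.
RM31 starts after RM29 ends, so RM29 has no further overlaps.
RM31 starts after RM30 ends, so RM30 has no further overlaps.
RM33 starts after RM31 ends, so RM31 has no further overlaps.
RM34 starts after RM33 ends, so RM33 has no further overlaps.
RM35 starts before RM34 ends → RM34 and RM35 overlap.
RM32 starts exactly when RM34 ends (back-to-back, no overlap).
RM32 starts before RM35 ends → RM35 and RM32 overlap.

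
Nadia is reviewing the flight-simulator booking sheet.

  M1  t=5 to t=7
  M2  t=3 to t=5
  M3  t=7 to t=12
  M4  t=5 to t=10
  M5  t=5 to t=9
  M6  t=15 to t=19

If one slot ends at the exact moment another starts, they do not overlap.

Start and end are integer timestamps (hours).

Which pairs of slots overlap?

Check each pair: they overlap iff neither finishes before the other starts.
Sorted by start: M2, M1, M4, M5, M3, M6.
M1 starts exactly when M2 ends (back-to-back, no overlap), so M2 has no further overlaps.
M4 starts before M1 ends → M1 and M4 overlap.
M5 starts before M1 ends → M1 and M5 overlap.
M3 starts exactly when M1 ends (back-to-back, no overlap), so M1 has no further overlaps.
M5 starts before M4 ends → M4 and M5 overlap.
M3 starts before M4 ends → M4 and M3 overlap.
M6 starts after M4 ends.
M3 starts before M5 ends → M5 and M3 overlap.
M6 starts after M5 ends.
M6 starts after M3 ends.

M1 & M4, M1 & M5, M3 & M4, M3 & M5, M4 & M5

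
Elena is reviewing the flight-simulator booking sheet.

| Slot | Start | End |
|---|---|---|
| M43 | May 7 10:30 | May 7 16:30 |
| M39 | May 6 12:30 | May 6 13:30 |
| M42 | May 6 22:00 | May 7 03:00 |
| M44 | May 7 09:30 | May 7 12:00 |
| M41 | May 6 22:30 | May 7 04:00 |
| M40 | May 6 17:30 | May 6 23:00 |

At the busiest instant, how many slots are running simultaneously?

3

Sweep the timeline, counting +1 at each start and −1 at each end (ends before starts at a tie):
May 6 12:30 start M39 → 1
May 6 13:30 end M39 → 0
May 6 17:30 start M40 → 1
May 6 22:00 start M42 → 2
May 6 22:30 start M41 → 3
May 6 23:00 end M40 → 2
May 7 03:00 end M42 → 1
May 7 04:00 end M41 → 0
May 7 09:30 start M44 → 1
May 7 10:30 start M43 → 2
May 7 12:00 end M44 → 1
May 7 16:30 end M43 → 0
Peak is 3, at May 6 22:30 (M40, M41, M42).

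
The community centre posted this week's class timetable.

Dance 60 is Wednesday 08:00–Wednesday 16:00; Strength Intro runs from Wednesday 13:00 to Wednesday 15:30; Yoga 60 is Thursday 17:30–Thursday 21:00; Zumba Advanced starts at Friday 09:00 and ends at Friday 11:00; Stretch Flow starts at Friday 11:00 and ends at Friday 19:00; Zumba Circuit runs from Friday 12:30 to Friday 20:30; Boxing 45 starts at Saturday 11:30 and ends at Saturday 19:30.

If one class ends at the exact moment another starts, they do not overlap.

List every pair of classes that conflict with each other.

Dance 60 & Strength Intro, Stretch Flow & Zumba Circuit

Sorted by start: Dance 60, Strength Intro, Yoga 60, Zumba Advanced, Stretch Flow, Zumba Circuit, Boxing 45.
Strength Intro starts before Dance 60 ends → Dance 60 and Strength Intro overlap.
Yoga 60 starts after Dance 60 ends; Dance 60 is clear from here.
Yoga 60 starts after Strength Intro ends; Strength Intro is clear from here.
Zumba Advanced starts after Yoga 60 ends; Yoga 60 is clear from here.
Stretch Flow starts exactly when Zumba Advanced ends (back-to-back, no overlap); Zumba Advanced is clear from here.
Zumba Circuit starts before Stretch Flow ends → Stretch Flow and Zumba Circuit overlap.
Boxing 45 starts after Stretch Flow ends.
Boxing 45 starts after Zumba Circuit ends.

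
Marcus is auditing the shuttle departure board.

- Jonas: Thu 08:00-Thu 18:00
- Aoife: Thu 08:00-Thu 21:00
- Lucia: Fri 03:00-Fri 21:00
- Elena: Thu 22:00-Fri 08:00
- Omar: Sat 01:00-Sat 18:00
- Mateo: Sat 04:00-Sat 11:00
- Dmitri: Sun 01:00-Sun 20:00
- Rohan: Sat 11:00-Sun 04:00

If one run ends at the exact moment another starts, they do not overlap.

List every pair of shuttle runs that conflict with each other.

Aoife & Jonas, Dmitri & Rohan, Elena & Lucia, Mateo & Omar, Omar & Rohan

Two intervals overlap when each starts before the other ends.
Sorted by start: Jonas, Aoife, Elena, Lucia, Omar, Mateo, Rohan, Dmitri.
Aoife starts before Jonas ends → Jonas and Aoife overlap.
Elena starts after Jonas ends, so Jonas has no further overlaps.
Elena starts after Aoife ends, so Aoife has no further overlaps.
Lucia starts before Elena ends → Elena and Lucia overlap.
Omar starts after Elena ends, so Elena has no further overlaps.
Omar starts after Lucia ends, so Lucia has no further overlaps.
Mateo starts before Omar ends → Omar and Mateo overlap.
Rohan starts before Omar ends → Omar and Rohan overlap.
Dmitri starts after Omar ends.
Rohan starts exactly when Mateo ends (back-to-back, no overlap), so Mateo has no further overlaps.
Dmitri starts before Rohan ends → Rohan and Dmitri overlap.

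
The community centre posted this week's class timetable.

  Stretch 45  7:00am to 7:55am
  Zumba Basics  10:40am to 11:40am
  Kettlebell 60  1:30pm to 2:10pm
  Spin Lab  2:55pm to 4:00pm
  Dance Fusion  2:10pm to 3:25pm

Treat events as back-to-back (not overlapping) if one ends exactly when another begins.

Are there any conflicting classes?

Sorted by start: Stretch 45, Zumba Basics, Kettlebell 60, Dance Fusion, Spin Lab.
Zumba Basics starts after Stretch 45 ends, so nothing later overlaps Stretch 45 either.
Kettlebell 60 starts after Zumba Basics ends, so nothing later overlaps Zumba Basics either.
Dance Fusion starts exactly when Kettlebell 60 ends (back-to-back, no overlap), so nothing later overlaps Kettlebell 60 either.
Spin Lab starts before Dance Fusion ends → Dance Fusion and Spin Lab overlap.
That's a conflict, so the schedule is not conflict-free.

Yes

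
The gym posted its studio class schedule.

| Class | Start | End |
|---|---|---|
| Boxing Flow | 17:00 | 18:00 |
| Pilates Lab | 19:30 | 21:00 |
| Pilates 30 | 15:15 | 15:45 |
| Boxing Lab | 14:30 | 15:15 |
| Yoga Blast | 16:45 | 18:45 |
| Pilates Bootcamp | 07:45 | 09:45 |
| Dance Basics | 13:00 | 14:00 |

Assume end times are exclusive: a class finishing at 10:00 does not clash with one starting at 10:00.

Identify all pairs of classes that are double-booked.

Sorted by start: Pilates Bootcamp, Dance Basics, Boxing Lab, Pilates 30, Yoga Blast, Boxing Flow, Pilates Lab.
Dance Basics starts after Pilates Bootcamp ends, so Pilates Bootcamp has no further overlaps.
Boxing Lab starts after Dance Basics ends, so Dance Basics has no further overlaps.
Pilates 30 starts exactly when Boxing Lab ends (back-to-back, no overlap), so Boxing Lab has no further overlaps.
Yoga Blast starts after Pilates 30 ends, so Pilates 30 has no further overlaps.
Boxing Flow starts before Yoga Blast ends → Yoga Blast and Boxing Flow overlap.
Pilates Lab starts after Yoga Blast ends.
Pilates Lab starts after Boxing Flow ends.

Boxing Flow & Yoga Blast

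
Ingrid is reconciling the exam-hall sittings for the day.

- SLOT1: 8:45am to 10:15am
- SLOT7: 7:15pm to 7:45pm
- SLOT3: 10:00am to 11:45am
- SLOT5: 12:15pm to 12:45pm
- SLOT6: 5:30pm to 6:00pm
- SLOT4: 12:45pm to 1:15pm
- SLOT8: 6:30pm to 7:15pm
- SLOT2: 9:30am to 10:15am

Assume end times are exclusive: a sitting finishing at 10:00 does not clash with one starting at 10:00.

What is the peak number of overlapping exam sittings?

3

Walk through starts and ends in time order (an end at T is processed before a start at T):
8:45am start SLOT1 → 1
9:30am start SLOT2 → 2
10:00am start SLOT3 → 3
10:15am end SLOT1 → 2
10:15am end SLOT2 → 1
11:45am end SLOT3 → 0
12:15pm start SLOT5 → 1
12:45pm end SLOT5 → 0
12:45pm start SLOT4 → 1
1:15pm end SLOT4 → 0
5:30pm start SLOT6 → 1
6:00pm end SLOT6 → 0
6:30pm start SLOT8 → 1
7:15pm end SLOT8 → 0
7:15pm start SLOT7 → 1
7:45pm end SLOT7 → 0
Peak is 3, at 10:00am (SLOT1, SLOT2, SLOT3).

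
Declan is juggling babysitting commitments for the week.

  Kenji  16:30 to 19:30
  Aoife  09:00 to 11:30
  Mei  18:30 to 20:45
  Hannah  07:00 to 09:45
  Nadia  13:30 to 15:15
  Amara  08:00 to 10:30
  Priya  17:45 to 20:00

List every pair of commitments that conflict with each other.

Amara & Aoife, Amara & Hannah, Aoife & Hannah, Kenji & Mei, Kenji & Priya, Mei & Priya

Sorted by start: Hannah, Amara, Aoife, Nadia, Kenji, Priya, Mei.
Amara starts before Hannah ends → Hannah and Amara overlap.
Aoife starts before Hannah ends → Hannah and Aoife overlap.
Nadia starts after Hannah ends, so nothing later overlaps Hannah either.
Aoife starts before Amara ends → Amara and Aoife overlap.
Nadia starts after Amara ends, so nothing later overlaps Amara either.
Nadia starts after Aoife ends, so nothing later overlaps Aoife either.
Kenji starts after Nadia ends, so nothing later overlaps Nadia either.
Priya starts before Kenji ends → Kenji and Priya overlap.
Mei starts before Kenji ends → Kenji and Mei overlap.
Mei starts before Priya ends → Priya and Mei overlap.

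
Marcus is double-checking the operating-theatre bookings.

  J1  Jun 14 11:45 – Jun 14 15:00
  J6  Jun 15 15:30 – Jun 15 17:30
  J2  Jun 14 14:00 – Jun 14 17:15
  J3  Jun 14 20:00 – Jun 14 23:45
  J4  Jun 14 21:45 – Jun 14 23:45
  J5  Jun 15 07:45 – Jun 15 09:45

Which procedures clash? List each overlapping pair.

Sorted by start: J1, J2, J3, J4, J5, J6.
J2 starts before J1 ends → J1 and J2 overlap.
J3 starts after J1 ends — done with J1.
J3 starts after J2 ends — done with J2.
J4 starts before J3 ends → J3 and J4 overlap.
J5 starts after J3 ends — done with J3.
J5 starts after J4 ends — done with J4.
J6 starts after J5 ends.

J1 & J2, J3 & J4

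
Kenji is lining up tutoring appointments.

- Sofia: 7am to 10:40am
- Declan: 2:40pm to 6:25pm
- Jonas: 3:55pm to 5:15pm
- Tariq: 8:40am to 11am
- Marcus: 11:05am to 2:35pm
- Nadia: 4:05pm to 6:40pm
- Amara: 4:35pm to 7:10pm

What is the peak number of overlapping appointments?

4

Walk through starts and ends in time order (an end at T is processed before a start at T):
7am start Sofia → 1
8:40am start Tariq → 2
10:40am end Sofia → 1
11am end Tariq → 0
11:05am start Marcus → 1
2:35pm end Marcus → 0
2:40pm start Declan → 1
3:55pm start Jonas → 2
4:05pm start Nadia → 3
4:35pm start Amara → 4
5:15pm end Jonas → 3
6:25pm end Declan → 2
6:40pm end Nadia → 1
7:10pm end Amara → 0
Peak is 4, at 4:35pm (Amara, Declan, Jonas, Nadia).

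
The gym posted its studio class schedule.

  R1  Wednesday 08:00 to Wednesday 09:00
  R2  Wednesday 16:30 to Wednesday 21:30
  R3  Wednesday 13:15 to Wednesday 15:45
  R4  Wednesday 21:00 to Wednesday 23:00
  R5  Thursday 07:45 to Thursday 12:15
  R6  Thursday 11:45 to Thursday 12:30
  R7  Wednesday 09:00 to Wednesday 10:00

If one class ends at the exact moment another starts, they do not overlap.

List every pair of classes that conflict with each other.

R2 & R4, R5 & R6

Check each pair: they overlap iff neither finishes before the other starts.
Sorted by start: R1, R7, R3, R2, R4, R5, R6.
R7 starts exactly when R1 ends (back-to-back, no overlap); R1 is clear from here.
R3 starts after R7 ends; R7 is clear from here.
R2 starts after R3 ends; R3 is clear from here.
R4 starts before R2 ends → R2 and R4 overlap.
R5 starts after R2 ends; R2 is clear from here.
R5 starts after R4 ends; R4 is clear from here.
R6 starts before R5 ends → R5 and R6 overlap.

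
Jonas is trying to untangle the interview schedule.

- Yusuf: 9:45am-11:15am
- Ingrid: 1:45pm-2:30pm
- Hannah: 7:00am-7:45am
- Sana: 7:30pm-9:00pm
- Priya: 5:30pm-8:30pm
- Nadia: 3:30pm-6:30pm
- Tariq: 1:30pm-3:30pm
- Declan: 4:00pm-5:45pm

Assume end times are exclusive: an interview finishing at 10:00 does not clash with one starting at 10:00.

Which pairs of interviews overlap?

Check each pair: they overlap iff neither finishes before the other starts.
Sorted by start: Hannah, Yusuf, Tariq, Ingrid, Nadia, Declan, Priya, Sana.
Yusuf starts after Hannah ends, so nothing later overlaps Hannah either.
Tariq starts after Yusuf ends, so nothing later overlaps Yusuf either.
Ingrid starts before Tariq ends → Tariq and Ingrid overlap.
Nadia starts exactly when Tariq ends (back-to-back, no overlap), so nothing later overlaps Tariq either.
Nadia starts after Ingrid ends, so nothing later overlaps Ingrid either.
Declan starts before Nadia ends → Nadia and Declan overlap.
Priya starts before Nadia ends → Nadia and Priya overlap.
Sana starts after Nadia ends.
Priya starts before Declan ends → Declan and Priya overlap.
Sana starts after Declan ends.
Sana starts before Priya ends → Priya and Sana overlap.

Declan & Nadia, Declan & Priya, Ingrid & Tariq, Nadia & Priya, Priya & Sana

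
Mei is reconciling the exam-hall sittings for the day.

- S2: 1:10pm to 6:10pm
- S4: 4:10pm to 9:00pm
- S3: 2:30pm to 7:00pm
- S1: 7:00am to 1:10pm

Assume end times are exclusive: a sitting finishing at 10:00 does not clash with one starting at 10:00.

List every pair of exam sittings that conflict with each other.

Two intervals overlap when each starts before the other ends.
Sorted by start: S1, S2, S3, S4.
S2 starts exactly when S1 ends (back-to-back, no overlap), so nothing later overlaps S1 either.
S3 starts before S2 ends → S2 and S3 overlap.
S4 starts before S2 ends → S2 and S4 overlap.
S4 starts before S3 ends → S3 and S4 overlap.

S2 & S3, S2 & S4, S3 & S4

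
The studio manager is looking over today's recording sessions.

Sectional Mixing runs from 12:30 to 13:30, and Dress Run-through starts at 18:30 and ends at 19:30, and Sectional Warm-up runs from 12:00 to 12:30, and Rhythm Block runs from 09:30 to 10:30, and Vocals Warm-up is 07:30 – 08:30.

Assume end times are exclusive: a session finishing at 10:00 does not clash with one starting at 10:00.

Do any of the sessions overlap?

Sorted by start: Vocals Warm-up, Rhythm Block, Sectional Warm-up, Sectional Mixing, Dress Run-through.
Rhythm Block starts after Vocals Warm-up ends; Vocals Warm-up is clear from here.
Sectional Warm-up starts after Rhythm Block ends; Rhythm Block is clear from here.
Sectional Mixing starts exactly when Sectional Warm-up ends (back-to-back, no overlap); Sectional Warm-up is clear from here.
Dress Run-through starts after Sectional Mixing ends.
Every pair is clear; the schedule has no overlaps.

No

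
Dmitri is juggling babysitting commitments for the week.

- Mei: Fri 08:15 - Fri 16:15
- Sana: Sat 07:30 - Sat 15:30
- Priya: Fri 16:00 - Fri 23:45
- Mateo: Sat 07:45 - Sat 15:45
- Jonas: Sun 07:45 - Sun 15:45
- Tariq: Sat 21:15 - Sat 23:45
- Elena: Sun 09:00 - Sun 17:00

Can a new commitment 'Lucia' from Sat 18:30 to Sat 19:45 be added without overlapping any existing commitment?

Yes — the slot is free

Mei: ends Fri 16:15 at or before Lucia starts Sat 18:30 → clear.
Priya: ends Fri 23:45 at or before Lucia starts Sat 18:30 → clear.
Sana: ends Sat 15:30 at or before Lucia starts Sat 18:30 → clear.
Mateo: ends Sat 15:45 at or before Lucia starts Sat 18:30 → clear.
Tariq: starts Sat 21:15 at or after Lucia ends Sat 19:45 → clear.
Jonas: starts Sun 07:45 at or after Lucia ends Sat 19:45 → clear.
Elena: starts Sun 09:00 at or after Lucia ends Sat 19:45 → clear.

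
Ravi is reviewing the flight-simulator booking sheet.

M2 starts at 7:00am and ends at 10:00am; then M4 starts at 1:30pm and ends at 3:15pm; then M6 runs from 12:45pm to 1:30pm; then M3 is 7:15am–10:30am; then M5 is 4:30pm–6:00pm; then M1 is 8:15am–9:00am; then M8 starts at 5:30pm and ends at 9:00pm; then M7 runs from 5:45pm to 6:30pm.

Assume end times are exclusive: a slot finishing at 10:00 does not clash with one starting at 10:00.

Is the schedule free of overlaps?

Sorted by start: M2, M3, M1, M6, M4, M5, M8, M7.
M3 starts before M2 ends → M2 and M3 overlap.
That's a conflict, so the schedule is not conflict-free.

No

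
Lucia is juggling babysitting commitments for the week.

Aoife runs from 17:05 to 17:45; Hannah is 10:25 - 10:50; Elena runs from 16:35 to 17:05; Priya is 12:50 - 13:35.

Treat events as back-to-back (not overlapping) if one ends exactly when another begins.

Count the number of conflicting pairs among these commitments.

0

Sorted by start: Hannah, Priya, Elena, Aoife.
Priya starts after Hannah ends, so nothing later overlaps Hannah either.
Elena starts after Priya ends, so nothing later overlaps Priya either.
Aoife starts exactly when Elena ends (back-to-back, no overlap).
No pair overlaps.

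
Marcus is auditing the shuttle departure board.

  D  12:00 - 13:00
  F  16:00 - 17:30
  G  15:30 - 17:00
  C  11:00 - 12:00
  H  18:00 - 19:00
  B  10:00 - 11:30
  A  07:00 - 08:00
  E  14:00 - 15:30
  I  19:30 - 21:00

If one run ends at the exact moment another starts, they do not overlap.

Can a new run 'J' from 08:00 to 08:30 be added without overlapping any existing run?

A: ends 08:00 at or before J starts 08:00 → clear.
B: starts 10:00 at or after J ends 08:30 → clear.
C: starts 11:00 at or after J ends 08:30 → clear.
D: starts 12:00 at or after J ends 08:30 → clear.
E: starts 14:00 at or after J ends 08:30 → clear.
G: starts 15:30 at or after J ends 08:30 → clear.
F: starts 16:00 at or after J ends 08:30 → clear.
H: starts 18:00 at or after J ends 08:30 → clear.
I: starts 19:30 at or after J ends 08:30 → clear.

Yes — the slot is free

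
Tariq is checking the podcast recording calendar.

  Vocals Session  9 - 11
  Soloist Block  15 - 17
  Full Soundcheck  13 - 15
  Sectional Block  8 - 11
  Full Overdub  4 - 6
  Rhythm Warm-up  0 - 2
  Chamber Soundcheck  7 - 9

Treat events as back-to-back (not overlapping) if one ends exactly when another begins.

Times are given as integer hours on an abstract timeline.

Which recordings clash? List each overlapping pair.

Sorted by start: Rhythm Warm-up, Full Overdub, Chamber Soundcheck, Sectional Block, Vocals Session, Full Soundcheck, Soloist Block.
Full Overdub starts after Rhythm Warm-up ends — done with Rhythm Warm-up.
Chamber Soundcheck starts after Full Overdub ends — done with Full Overdub.
Sectional Block starts before Chamber Soundcheck ends → Chamber Soundcheck and Sectional Block overlap.
Vocals Session starts exactly when Chamber Soundcheck ends (back-to-back, no overlap) — done with Chamber Soundcheck.
Vocals Session starts before Sectional Block ends → Sectional Block and Vocals Session overlap.
Full Soundcheck starts after Sectional Block ends — done with Sectional Block.
Full Soundcheck starts after Vocals Session ends — done with Vocals Session.
Soloist Block starts exactly when Full Soundcheck ends (back-to-back, no overlap).

Chamber Soundcheck & Sectional Block, Sectional Block & Vocals Session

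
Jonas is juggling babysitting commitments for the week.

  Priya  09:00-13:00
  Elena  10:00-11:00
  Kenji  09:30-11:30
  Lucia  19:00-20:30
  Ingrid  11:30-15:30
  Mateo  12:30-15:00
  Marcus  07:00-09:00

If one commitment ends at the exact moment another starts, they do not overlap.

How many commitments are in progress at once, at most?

Walk through starts and ends in time order (an end at T is processed before a start at T):
07:00 start Marcus → 1
09:00 end Marcus → 0
09:00 start Priya → 1
09:30 start Kenji → 2
10:00 start Elena → 3
11:00 end Elena → 2
11:30 end Kenji → 1
11:30 start Ingrid → 2
12:30 start Mateo → 3
13:00 end Priya → 2
15:00 end Mateo → 1
15:30 end Ingrid → 0
19:00 start Lucia → 1
20:30 end Lucia → 0
Peak is 3, at 10:00 (Elena, Kenji, Priya).

3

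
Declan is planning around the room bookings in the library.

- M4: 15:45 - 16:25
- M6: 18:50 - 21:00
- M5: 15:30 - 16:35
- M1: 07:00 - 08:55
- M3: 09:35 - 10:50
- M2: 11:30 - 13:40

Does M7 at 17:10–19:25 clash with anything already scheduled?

Yes — it overlaps M6

M1: ends 08:55 at or before M7 starts 17:10 → clear.
M3: ends 10:50 at or before M7 starts 17:10 → clear.
M2: ends 13:40 at or before M7 starts 17:10 → clear.
M5: ends 16:35 at or before M7 starts 17:10 → clear.
M4: ends 16:25 at or before M7 starts 17:10 → clear.
M6: starts 18:50 before M7 ends 19:25, and ends 21:00 after M7 starts 17:10 → overlap.
M7 overlaps M6.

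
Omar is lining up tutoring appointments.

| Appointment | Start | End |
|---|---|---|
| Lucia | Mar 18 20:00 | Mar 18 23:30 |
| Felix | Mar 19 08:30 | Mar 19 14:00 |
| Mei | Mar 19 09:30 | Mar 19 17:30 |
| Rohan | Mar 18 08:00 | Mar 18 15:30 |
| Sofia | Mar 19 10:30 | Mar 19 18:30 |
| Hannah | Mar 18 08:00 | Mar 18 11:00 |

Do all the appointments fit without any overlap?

Two intervals overlap when each starts before the other ends.
Sorted by start: Rohan, Hannah, Lucia, Felix, Mei, Sofia.
Hannah starts before Rohan ends → Rohan and Hannah overlap.
That's a conflict, so the schedule is not conflict-free.

No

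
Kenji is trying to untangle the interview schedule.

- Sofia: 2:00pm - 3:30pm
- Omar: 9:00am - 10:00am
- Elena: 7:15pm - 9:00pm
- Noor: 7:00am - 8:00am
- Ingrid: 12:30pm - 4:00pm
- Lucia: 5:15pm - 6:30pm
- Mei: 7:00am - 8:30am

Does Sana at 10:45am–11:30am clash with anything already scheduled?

No — it doesn't clash with anything

Noor: ends 8:00am at or before Sana starts 10:45am → clear.
Mei: ends 8:30am at or before Sana starts 10:45am → clear.
Omar: ends 10:00am at or before Sana starts 10:45am → clear.
Ingrid: starts 12:30pm at or after Sana ends 11:30am → clear.
Sofia: starts 2:00pm at or after Sana ends 11:30am → clear.
Lucia: starts 5:15pm at or after Sana ends 11:30am → clear.
Elena: starts 7:15pm at or after Sana ends 11:30am → clear.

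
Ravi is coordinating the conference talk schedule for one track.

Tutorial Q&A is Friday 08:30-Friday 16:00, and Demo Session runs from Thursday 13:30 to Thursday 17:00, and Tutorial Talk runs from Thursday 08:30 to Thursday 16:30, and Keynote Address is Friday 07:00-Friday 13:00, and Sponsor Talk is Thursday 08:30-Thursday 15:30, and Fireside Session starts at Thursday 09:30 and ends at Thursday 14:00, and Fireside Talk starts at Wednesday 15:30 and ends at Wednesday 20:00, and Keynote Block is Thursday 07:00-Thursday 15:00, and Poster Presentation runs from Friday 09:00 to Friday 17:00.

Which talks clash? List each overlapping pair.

Demo Session & Fireside Session, Demo Session & Keynote Block, Demo Session & Sponsor Talk, Demo Session & Tutorial Talk, Fireside Session & Keynote Block, Fireside Session & Sponsor Talk, Fireside Session & Tutorial Talk, Keynote Address & Poster Presentation, Keynote Address & Tutorial Q&A, Keynote Block & Sponsor Talk, Keynote Block & Tutorial Talk, Poster Presentation & Tutorial Q&A, Sponsor Talk & Tutorial Talk

Sorted by start: Fireside Talk, Keynote Block, Sponsor Talk, Tutorial Talk, Fireside Session, Demo Session, Keynote Address, Tutorial Q&A, Poster Presentation.
Keynote Block starts after Fireside Talk ends — done with Fireside Talk.
Sponsor Talk starts before Keynote Block ends → Keynote Block and Sponsor Talk overlap.
Tutorial Talk starts before Keynote Block ends → Keynote Block and Tutorial Talk overlap.
Fireside Session starts before Keynote Block ends → Keynote Block and Fireside Session overlap.
Demo Session starts before Keynote Block ends → Keynote Block and Demo Session overlap.
Keynote Address starts after Keynote Block ends — done with Keynote Block.
Tutorial Talk starts before Sponsor Talk ends → Sponsor Talk and Tutorial Talk overlap.
Fireside Session starts before Sponsor Talk ends → Sponsor Talk and Fireside Session overlap.
Demo Session starts before Sponsor Talk ends → Sponsor Talk and Demo Session overlap.
Keynote Address starts after Sponsor Talk ends — done with Sponsor Talk.
Fireside Session starts before Tutorial Talk ends → Tutorial Talk and Fireside Session overlap.
Demo Session starts before Tutorial Talk ends → Tutorial Talk and Demo Session overlap.
Keynote Address starts after Tutorial Talk ends — done with Tutorial Talk.
Demo Session starts before Fireside Session ends → Fireside Session and Demo Session overlap.
Keynote Address starts after Fireside Session ends — done with Fireside Session.
Keynote Address starts after Demo Session ends — done with Demo Session.
Tutorial Q&A starts before Keynote Address ends → Keynote Address and Tutorial Q&A overlap.
Poster Presentation starts before Keynote Address ends → Keynote Address and Poster Presentation overlap.
Poster Presentation starts before Tutorial Q&A ends → Tutorial Q&A and Poster Presentation overlap.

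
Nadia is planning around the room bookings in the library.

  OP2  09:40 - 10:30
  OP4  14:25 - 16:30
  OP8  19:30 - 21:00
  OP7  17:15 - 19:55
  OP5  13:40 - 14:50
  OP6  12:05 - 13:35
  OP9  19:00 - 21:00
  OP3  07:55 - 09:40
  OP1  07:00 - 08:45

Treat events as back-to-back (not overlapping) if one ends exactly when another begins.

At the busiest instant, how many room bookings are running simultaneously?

3

Walk through starts and ends in time order (an end at T is processed before a start at T):
07:00 start OP1 → 1
07:55 start OP3 → 2
08:45 end OP1 → 1
09:40 end OP3 → 0
09:40 start OP2 → 1
10:30 end OP2 → 0
12:05 start OP6 → 1
13:35 end OP6 → 0
13:40 start OP5 → 1
14:25 start OP4 → 2
14:50 end OP5 → 1
16:30 end OP4 → 0
17:15 start OP7 → 1
19:00 start OP9 → 2
19:30 start OP8 → 3
19:55 end OP7 → 2
21:00 end OP8 → 1
21:00 end OP9 → 0
Peak is 3, at 19:30 (OP7, OP8, OP9).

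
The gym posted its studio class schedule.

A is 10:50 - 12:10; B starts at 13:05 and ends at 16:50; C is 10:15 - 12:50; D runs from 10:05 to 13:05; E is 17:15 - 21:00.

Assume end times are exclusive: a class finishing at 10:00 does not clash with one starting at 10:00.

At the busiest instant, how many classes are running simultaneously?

3

Sweep the timeline, counting +1 at each start and −1 at each end (ends before starts at a tie):
10:05 start D → 1
10:15 start C → 2
10:50 start A → 3
12:10 end A → 2
12:50 end C → 1
13:05 end D → 0
13:05 start B → 1
16:50 end B → 0
17:15 start E → 1
21:00 end E → 0
Peak is 3, at 10:50 (A, C, D).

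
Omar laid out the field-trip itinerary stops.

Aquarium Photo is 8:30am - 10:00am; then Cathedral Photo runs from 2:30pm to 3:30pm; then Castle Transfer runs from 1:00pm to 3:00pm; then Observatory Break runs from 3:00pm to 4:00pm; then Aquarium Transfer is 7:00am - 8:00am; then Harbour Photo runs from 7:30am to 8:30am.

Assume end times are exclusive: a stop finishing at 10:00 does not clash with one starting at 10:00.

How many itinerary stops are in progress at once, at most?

2

Sort all start/end points and keep a running count:
7:00am start Aquarium Transfer → 1
7:30am start Harbour Photo → 2
8:00am end Aquarium Transfer → 1
8:30am end Harbour Photo → 0
8:30am start Aquarium Photo → 1
10:00am end Aquarium Photo → 0
1:00pm start Castle Transfer → 1
2:30pm start Cathedral Photo → 2
3:00pm end Castle Transfer → 1
3:00pm start Observatory Break → 2
3:30pm end Cathedral Photo → 1
4:00pm end Observatory Break → 0
Peak is 2, at 7:30am (Aquarium Transfer, Harbour Photo).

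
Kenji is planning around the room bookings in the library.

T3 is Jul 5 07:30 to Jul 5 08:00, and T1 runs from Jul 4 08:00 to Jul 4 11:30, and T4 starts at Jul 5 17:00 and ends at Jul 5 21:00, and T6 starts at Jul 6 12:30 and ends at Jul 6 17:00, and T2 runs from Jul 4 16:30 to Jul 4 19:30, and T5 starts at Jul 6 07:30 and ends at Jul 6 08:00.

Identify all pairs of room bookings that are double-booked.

no overlapping pairs

Sorted by start: T1, T2, T3, T4, T5, T6.
T2 starts after T1 ends, so T1 has no further overlaps.
T3 starts after T2 ends, so T2 has no further overlaps.
T4 starts after T3 ends, so T3 has no further overlaps.
T5 starts after T4 ends, so T4 has no further overlaps.
T6 starts after T5 ends.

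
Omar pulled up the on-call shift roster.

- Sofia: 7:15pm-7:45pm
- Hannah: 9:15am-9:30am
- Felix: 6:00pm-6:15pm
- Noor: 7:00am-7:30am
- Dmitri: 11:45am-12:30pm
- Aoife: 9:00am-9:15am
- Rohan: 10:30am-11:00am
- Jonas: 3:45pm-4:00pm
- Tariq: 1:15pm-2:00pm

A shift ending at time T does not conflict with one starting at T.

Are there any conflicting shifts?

Two intervals overlap when each starts before the other ends.
Sorted by start: Noor, Aoife, Hannah, Rohan, Dmitri, Tariq, Jonas, Felix, Sofia.
Aoife starts after Noor ends, so Noor has no further overlaps.
Hannah starts exactly when Aoife ends (back-to-back, no overlap), so Aoife has no further overlaps.
Rohan starts after Hannah ends, so Hannah has no further overlaps.
Dmitri starts after Rohan ends, so Rohan has no further overlaps.
Tariq starts after Dmitri ends, so Dmitri has no further overlaps.
Jonas starts after Tariq ends, so Tariq has no further overlaps.
Felix starts after Jonas ends, so Jonas has no further overlaps.
Sofia starts after Felix ends.
Every pair is clear; the schedule has no overlaps.

No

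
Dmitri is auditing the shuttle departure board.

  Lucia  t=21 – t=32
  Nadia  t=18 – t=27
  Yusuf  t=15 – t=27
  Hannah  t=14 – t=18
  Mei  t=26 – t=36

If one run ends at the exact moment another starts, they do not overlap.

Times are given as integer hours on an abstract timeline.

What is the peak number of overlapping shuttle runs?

4

Walk through starts and ends in time order (an end at T is processed before a start at T):
t=14 start Hannah → 1
t=15 start Yusuf → 2
t=18 end Hannah → 1
t=18 start Nadia → 2
t=21 start Lucia → 3
t=26 start Mei → 4
t=27 end Nadia → 3
t=27 end Yusuf → 2
t=32 end Lucia → 1
t=36 end Mei → 0
Peak is 4, at t=26 (Lucia, Mei, Nadia, Yusuf).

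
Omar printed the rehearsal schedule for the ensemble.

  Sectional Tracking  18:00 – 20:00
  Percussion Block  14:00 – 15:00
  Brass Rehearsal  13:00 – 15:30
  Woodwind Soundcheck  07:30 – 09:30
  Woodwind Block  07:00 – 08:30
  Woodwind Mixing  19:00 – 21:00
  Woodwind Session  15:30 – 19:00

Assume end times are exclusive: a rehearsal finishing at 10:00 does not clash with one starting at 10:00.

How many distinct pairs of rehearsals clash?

4

Check each pair: they overlap iff neither finishes before the other starts.
Sorted by start: Woodwind Block, Woodwind Soundcheck, Brass Rehearsal, Percussion Block, Woodwind Session, Sectional Tracking, Woodwind Mixing.
Woodwind Soundcheck starts before Woodwind Block ends → Woodwind Block and Woodwind Soundcheck overlap.
Brass Rehearsal starts after Woodwind Block ends, so nothing later overlaps Woodwind Block either.
Brass Rehearsal starts after Woodwind Soundcheck ends, so nothing later overlaps Woodwind Soundcheck either.
Percussion Block starts before Brass Rehearsal ends → Brass Rehearsal and Percussion Block overlap.
Woodwind Session starts exactly when Brass Rehearsal ends (back-to-back, no overlap), so nothing later overlaps Brass Rehearsal either.
Woodwind Session starts after Percussion Block ends, so nothing later overlaps Percussion Block either.
Sectional Tracking starts before Woodwind Session ends → Woodwind Session and Sectional Tracking overlap.
Woodwind Mixing starts exactly when Woodwind Session ends (back-to-back, no overlap).
Woodwind Mixing starts before Sectional Tracking ends → Sectional Tracking and Woodwind Mixing overlap.
Overlapping pairs: Brass Rehearsal & Percussion Block, Sectional Tracking & Woodwind Mixing, Sectional Tracking & Woodwind Session, Woodwind Block & Woodwind Soundcheck — 4 in total.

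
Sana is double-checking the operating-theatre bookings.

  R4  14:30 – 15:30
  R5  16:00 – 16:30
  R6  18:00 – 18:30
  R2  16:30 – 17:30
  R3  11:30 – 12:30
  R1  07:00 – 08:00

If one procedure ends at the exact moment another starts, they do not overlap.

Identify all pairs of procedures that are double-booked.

Sorted by start: R1, R3, R4, R5, R2, R6.
R3 starts after R1 ends, so nothing later overlaps R1 either.
R4 starts after R3 ends, so nothing later overlaps R3 either.
R5 starts after R4 ends, so nothing later overlaps R4 either.
R2 starts exactly when R5 ends (back-to-back, no overlap), so nothing later overlaps R5 either.
R6 starts after R2 ends.

no overlapping pairs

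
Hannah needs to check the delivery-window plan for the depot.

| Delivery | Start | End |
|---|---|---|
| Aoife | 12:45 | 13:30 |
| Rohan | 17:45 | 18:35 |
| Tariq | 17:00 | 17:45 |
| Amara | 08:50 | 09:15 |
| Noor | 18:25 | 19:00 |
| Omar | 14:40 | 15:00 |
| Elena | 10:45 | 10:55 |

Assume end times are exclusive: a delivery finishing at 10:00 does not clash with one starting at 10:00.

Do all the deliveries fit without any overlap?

No

Sorted by start: Amara, Elena, Aoife, Omar, Tariq, Rohan, Noor.
Elena starts after Amara ends, so nothing later overlaps Amara either.
Aoife starts after Elena ends, so nothing later overlaps Elena either.
Omar starts after Aoife ends, so nothing later overlaps Aoife either.
Tariq starts after Omar ends, so nothing later overlaps Omar either.
Rohan starts exactly when Tariq ends (back-to-back, no overlap), so nothing later overlaps Tariq either.
Noor starts before Rohan ends → Rohan and Noor overlap.
That's a conflict, so the schedule is not conflict-free.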